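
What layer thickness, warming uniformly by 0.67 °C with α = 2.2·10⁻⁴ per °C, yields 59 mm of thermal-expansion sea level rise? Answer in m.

H = Δh/(αΔT) = 0.059 / (2.2×10⁻⁴ × 0.67) ≈ 400.3 m

H ≈ 400 m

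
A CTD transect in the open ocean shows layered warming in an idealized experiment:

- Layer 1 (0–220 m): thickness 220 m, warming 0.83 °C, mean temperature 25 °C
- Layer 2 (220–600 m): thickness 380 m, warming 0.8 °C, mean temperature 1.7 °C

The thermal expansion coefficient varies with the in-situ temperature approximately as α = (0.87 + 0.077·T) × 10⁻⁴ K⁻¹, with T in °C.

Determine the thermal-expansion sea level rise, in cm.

about 8.15 cm

Layer 1: α = (0.87 + 0.077×25)×10⁻⁴ = 2.795×10⁻⁴ K⁻¹
Layer 2: α = (0.87 + 0.077×1.7)×10⁻⁴ = 1.0009×10⁻⁴ K⁻¹
Layer 1: 0.83 × 220 × 2.795×10⁻⁴ = 0.0510367 m
Layer 2: 380 × 0.8 × 1.0009×10⁻⁴ = 0.03042736 m
Δh = 0.0510367 + 0.03042736 = 0.08146406 m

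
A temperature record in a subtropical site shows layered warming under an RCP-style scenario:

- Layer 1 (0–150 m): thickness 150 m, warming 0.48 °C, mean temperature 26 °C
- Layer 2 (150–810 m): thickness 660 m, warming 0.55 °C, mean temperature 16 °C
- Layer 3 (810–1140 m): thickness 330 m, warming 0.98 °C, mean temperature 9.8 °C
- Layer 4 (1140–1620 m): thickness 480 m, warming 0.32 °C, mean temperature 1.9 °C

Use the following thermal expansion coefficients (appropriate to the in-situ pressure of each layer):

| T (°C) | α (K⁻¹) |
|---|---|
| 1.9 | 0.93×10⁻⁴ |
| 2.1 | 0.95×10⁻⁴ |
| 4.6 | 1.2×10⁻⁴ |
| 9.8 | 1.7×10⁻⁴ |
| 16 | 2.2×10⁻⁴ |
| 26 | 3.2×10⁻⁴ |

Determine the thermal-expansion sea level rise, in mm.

Layer 1 at 26 °C → α = 3.2×10⁻⁴ K⁻¹
Layer 2 at 16 °C → α = 2.2×10⁻⁴ K⁻¹
Layer 3 at 9.8 °C → α = 1.7×10⁻⁴ K⁻¹
Layer 4 at 1.9 °C → α = 0.93×10⁻⁴ K⁻¹
0.48 × 3.2×10⁻⁴ × 150 = 0.02304 m
0.55 × 2.2×10⁻⁴ × 660 = 0.07986 m
810–1140 m: 1.7×10⁻⁴ × 330 × 0.98 = 0.054978 m
1140–1620 m: 0.93×10⁻⁴ × 0.32 × 480 = 0.0142848 m
Δh = 0.02304 + 0.07986 + 0.054978 + 0.0142848 = 0.1721628 m

Δh = 172 mm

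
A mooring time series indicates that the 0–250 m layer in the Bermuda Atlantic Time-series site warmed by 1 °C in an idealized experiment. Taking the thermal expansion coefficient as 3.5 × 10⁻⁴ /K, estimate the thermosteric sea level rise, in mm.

87.5 mm of thermosteric rise

Δh = αΔT·H = 3.5×10⁻⁴ × 1 × 250 = 0.08750 m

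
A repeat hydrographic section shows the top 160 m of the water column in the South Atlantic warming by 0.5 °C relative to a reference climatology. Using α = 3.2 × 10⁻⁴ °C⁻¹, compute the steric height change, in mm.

Δh = 25.6 mm

Δh = αΔT·H = 3.2×10⁻⁴ × 0.5 × 160 = 0.02560 m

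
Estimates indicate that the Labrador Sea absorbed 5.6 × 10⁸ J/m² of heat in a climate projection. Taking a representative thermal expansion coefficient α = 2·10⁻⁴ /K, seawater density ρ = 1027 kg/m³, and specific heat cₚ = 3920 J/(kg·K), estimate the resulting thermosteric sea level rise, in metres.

Δh ≈ 0.0278 m

Δh = αQ/(ρcₚ) = 2×10⁻⁴ × 5.6×10⁸ / (1027 × 3920) ≈ 0.02782 m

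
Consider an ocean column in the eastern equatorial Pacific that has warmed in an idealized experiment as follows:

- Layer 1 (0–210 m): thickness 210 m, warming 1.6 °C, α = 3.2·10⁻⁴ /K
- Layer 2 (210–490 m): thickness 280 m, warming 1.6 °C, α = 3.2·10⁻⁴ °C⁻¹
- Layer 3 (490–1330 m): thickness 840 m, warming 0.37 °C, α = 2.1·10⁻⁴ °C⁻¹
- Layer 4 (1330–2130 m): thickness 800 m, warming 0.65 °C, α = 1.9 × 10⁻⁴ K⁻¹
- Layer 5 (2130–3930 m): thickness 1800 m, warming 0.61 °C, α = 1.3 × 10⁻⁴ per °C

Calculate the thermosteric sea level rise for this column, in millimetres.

about 560 mm

1.6 × 210 × 3.2×10⁻⁴ = 0.10752 m
Layer 2: 280 × 3.2×10⁻⁴ × 1.6 = 0.14336 m
0.37 × 840 × 2.1×10⁻⁴ = 0.065268 m
0.65 × 1.9×10⁻⁴ × 800 = 0.09880 m
Layer 5: 1.3×10⁻⁴ × 1800 × 0.61 = 0.14274 m
Δh = 0.10752 + 0.14336 + 0.065268 + 0.09880 + 0.14274 = 0.557688 m ≈ 560 mm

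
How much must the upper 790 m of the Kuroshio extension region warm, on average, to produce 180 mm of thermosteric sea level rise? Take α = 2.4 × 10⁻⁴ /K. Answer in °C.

ΔT = Δh/(αH) = 0.18 / (2.4×10⁻⁴ × 790) ≈ 0.9494 °C

about 0.949 °C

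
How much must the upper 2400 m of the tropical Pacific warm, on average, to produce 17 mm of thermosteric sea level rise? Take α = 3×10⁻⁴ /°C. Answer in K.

about 0.0236 K

ΔT = Δh/(αH) = 0.017 / (3×10⁻⁴ × 2400) ≈ 0.02361 K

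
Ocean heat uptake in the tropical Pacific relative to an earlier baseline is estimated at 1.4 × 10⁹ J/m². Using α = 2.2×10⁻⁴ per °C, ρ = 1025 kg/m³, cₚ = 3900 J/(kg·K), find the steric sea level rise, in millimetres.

Δh = αQ/(ρcₚ) = 2.2×10⁻⁴ × 1.4×10⁹ / (1025 × 3900) ≈ 0.077048 m

77 mm of thermosteric rise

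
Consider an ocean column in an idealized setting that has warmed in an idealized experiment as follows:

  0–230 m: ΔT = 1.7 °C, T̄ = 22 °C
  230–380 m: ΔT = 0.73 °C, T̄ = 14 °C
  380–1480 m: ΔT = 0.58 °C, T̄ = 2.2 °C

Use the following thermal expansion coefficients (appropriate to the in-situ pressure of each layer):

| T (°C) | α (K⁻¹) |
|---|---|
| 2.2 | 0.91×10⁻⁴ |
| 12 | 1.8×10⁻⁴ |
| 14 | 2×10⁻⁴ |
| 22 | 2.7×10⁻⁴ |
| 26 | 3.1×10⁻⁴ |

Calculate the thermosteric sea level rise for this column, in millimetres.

Δh = 190 mm

Layer 1 at 22 °C → α = 2.7×10⁻⁴ K⁻¹
Layer 2 at 14 °C → α = 2×10⁻⁴ K⁻¹
Layer 3 at 2.2 °C → α = 0.91×10⁻⁴ K⁻¹
230 × 1.7 × 2.7×10⁻⁴ = 0.10557 m
Layer 2: 0.73 × 2×10⁻⁴ × 150 = 0.02190 m
Layer 3: 0.91×10⁻⁴ × 0.58 × 1100 = 0.058058 m
Δh = 0.10557 + 0.02190 + 0.058058 = 0.185528 m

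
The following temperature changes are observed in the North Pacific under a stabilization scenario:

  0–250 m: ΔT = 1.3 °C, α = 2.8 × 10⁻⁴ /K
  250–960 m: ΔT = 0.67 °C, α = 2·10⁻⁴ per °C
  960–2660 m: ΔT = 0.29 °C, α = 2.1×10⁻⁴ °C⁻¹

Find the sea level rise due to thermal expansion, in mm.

Layer 1: 1.3 × 250 × 2.8×10⁻⁴ = 0.09100 m
0.67 × 710 × 2×10⁻⁴ = 0.09514 m
960–2660 m: 0.29 × 1700 × 2.1×10⁻⁴ = 0.10353 m
Δh = 0.09100 + 0.09514 + 0.10353 = 0.28967 m

Δh = 290 mm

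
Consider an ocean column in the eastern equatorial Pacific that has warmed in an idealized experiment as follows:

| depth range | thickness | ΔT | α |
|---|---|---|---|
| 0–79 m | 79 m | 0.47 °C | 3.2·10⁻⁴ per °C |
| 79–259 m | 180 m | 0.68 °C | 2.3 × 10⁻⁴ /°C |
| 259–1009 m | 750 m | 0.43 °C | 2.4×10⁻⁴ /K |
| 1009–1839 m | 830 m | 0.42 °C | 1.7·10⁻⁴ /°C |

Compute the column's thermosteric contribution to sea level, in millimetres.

3.2×10⁻⁴ × 0.47 × 79 = 0.0118816 m
Layer 2: 0.68 × 2.3×10⁻⁴ × 180 = 0.028152 m
259–1009 m: 750 × 0.43 × 2.4×10⁻⁴ = 0.07740 m
1009–1839 m: 830 × 1.7×10⁻⁴ × 0.42 = 0.059262 m
Δh = 0.0118816 + 0.028152 + 0.07740 + 0.059262 = 0.1766956 m

177 mm of thermosteric rise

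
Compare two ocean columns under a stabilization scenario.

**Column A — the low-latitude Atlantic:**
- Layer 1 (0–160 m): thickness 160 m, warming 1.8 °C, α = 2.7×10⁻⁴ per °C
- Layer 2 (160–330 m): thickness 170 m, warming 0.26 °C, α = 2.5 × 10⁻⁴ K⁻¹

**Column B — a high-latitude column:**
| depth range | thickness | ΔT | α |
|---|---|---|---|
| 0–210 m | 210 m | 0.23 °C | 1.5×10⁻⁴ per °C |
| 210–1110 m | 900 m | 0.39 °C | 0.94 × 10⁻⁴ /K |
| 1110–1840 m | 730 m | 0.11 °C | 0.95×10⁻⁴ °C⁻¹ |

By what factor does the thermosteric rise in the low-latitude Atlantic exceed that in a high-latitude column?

A Layer 1: 1.8 × 2.7×10⁻⁴ × 160 = 0.07776 m
A 160–330 m: 0.26 × 2.5×10⁻⁴ × 170 = 0.01105 m
A total: 0.08881 m
B Layer 1: 0.23 × 210 × 1.5×10⁻⁴ = 0.007245 m
B 900 × 0.39 × 0.94×10⁻⁴ = 0.032994 m
B Layer 3: 0.95×10⁻⁴ × 730 × 0.11 = 0.0076285 m
B total: 0.0478675 m
Ratio: 0.08881 / 0.0478675 ≈ 1.855

1.9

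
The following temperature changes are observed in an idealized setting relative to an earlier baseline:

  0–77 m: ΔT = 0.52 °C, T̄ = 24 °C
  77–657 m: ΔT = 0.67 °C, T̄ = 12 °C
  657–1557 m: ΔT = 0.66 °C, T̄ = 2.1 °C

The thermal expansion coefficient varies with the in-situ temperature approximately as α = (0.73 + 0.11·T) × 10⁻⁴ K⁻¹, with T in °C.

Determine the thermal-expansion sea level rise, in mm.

Layer 1: α = (0.73 + 0.11×24)×10⁻⁴ = 3.37×10⁻⁴ K⁻¹
Layer 2: α = (0.73 + 0.11×12)×10⁻⁴ = 2.05×10⁻⁴ K⁻¹
Layer 3: α = (0.73 + 0.11×2.1)×10⁻⁴ = 0.961×10⁻⁴ K⁻¹
Layer 1: 0.52 × 3.37×10⁻⁴ × 77 = 0.01349348 m
77–657 m: 580 × 0.67 × 2.05×10⁻⁴ = 0.079663 m
Layer 3: 0.66 × 900 × 0.961×10⁻⁴ = 0.0570834 m
Δh = 0.01349348 + 0.079663 + 0.0570834 = 0.15023988 m ≈ 150 mm

150 mm of thermosteric rise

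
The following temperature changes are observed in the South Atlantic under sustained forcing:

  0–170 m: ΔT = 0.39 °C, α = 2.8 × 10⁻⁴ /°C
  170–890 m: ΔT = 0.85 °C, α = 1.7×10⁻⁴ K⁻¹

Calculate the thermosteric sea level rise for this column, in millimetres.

170 × 2.8×10⁻⁴ × 0.39 = 0.018564 m
0.85 × 1.7×10⁻⁴ × 720 = 0.10404 m
Δh = 0.018564 + 0.10404 = 0.122604 m

120 mm of thermosteric rise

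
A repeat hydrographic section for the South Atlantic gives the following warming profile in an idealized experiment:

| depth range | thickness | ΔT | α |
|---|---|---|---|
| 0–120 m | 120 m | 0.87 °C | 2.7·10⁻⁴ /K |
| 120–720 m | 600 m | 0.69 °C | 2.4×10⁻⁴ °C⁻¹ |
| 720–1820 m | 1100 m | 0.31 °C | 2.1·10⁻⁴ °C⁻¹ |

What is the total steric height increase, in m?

Layer 1: 120 × 2.7×10⁻⁴ × 0.87 = 0.028188 m
2.4×10⁻⁴ × 0.69 × 600 = 0.09936 m
1100 × 2.1×10⁻⁴ × 0.31 = 0.07161 m
Δh = 0.028188 + 0.09936 + 0.07161 = 0.199158 m

about 0.199 m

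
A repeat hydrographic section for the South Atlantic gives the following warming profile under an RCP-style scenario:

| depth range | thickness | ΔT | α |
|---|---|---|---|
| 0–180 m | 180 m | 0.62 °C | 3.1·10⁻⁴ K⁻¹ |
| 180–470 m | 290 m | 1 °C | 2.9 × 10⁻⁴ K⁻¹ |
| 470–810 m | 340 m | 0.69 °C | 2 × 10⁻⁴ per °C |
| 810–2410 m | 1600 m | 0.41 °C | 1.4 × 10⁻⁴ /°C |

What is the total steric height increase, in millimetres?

Δh = 257 mm

0–180 m: 180 × 3.1×10⁻⁴ × 0.62 = 0.034596 m
Layer 2: 290 × 1 × 2.9×10⁻⁴ = 0.08410 m
Layer 3: 0.69 × 340 × 2×10⁻⁴ = 0.04692 m
810–2410 m: 1.4×10⁻⁴ × 1600 × 0.41 = 0.09184 m
Δh = 0.034596 + 0.08410 + 0.04692 + 0.09184 = 0.257456 m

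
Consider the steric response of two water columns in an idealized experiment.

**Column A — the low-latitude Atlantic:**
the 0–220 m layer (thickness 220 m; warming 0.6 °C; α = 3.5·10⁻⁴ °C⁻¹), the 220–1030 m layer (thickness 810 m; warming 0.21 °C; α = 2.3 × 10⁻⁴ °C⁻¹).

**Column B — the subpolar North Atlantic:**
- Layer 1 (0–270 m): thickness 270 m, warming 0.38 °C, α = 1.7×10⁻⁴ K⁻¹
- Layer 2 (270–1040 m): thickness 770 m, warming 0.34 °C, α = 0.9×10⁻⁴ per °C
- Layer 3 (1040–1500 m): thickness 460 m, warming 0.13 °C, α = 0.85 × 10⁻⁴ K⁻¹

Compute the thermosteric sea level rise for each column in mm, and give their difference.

Δh_A ≈ 85 mm, Δh_B ≈ 46 mm; difference ≈ 39 mm

A 0.6 × 3.5×10⁻⁴ × 220 = 0.04620 m
A 0.21 × 2.3×10⁻⁴ × 810 = 0.039123 m
A total: 0.085323 m
B 0.38 × 270 × 1.7×10⁻⁴ = 0.017442 m
B 0.34 × 770 × 0.9×10⁻⁴ = 0.023562 m
B 1040–1500 m: 0.13 × 460 × 0.85×10⁻⁴ = 0.005083 m
B total: 0.046087 m
Difference: 0.085323 − 0.046087 = 0.039236 m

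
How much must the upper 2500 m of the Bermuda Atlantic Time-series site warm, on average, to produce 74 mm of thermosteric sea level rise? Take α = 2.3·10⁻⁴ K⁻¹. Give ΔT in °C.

ΔT = Δh/(αH) = 0.074 / (2.3×10⁻⁴ × 2500) ≈ 0.1287 °C

0.129 °C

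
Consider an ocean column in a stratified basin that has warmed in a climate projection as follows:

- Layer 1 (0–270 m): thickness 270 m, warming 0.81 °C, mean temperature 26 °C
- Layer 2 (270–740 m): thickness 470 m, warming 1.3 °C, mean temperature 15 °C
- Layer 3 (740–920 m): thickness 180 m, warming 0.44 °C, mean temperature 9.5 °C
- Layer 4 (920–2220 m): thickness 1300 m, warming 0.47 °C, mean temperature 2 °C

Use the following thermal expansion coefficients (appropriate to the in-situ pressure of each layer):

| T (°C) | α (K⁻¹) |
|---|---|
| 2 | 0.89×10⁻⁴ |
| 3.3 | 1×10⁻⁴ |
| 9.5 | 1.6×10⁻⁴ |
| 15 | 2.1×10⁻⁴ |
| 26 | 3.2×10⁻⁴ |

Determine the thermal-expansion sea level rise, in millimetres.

Layer 1 at 26 °C → α = 3.2×10⁻⁴ K⁻¹
Layer 2 at 15 °C → α = 2.1×10⁻⁴ K⁻¹
Layer 3 at 9.5 °C → α = 1.6×10⁻⁴ K⁻¹
Layer 4 at 2 °C → α = 0.89×10⁻⁴ K⁻¹
3.2×10⁻⁴ × 0.81 × 270 = 0.069984 m
2.1×10⁻⁴ × 470 × 1.3 = 0.12831 m
1.6×10⁻⁴ × 180 × 0.44 = 0.012672 m
Layer 4: 0.89×10⁻⁴ × 1300 × 0.47 = 0.054379 m
Δh = 0.069984 + 0.12831 + 0.012672 + 0.054379 = 0.265345 m

265 mm of thermosteric rise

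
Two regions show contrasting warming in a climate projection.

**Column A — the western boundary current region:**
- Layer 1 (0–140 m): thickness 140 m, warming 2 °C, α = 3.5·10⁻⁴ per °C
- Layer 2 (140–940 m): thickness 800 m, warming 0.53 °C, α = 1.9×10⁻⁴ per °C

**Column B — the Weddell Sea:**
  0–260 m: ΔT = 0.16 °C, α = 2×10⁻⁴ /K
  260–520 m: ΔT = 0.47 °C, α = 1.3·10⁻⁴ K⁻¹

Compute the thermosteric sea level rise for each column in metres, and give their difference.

A Layer 1: 140 × 2 × 3.5×10⁻⁴ = 0.09800 m
A 800 × 1.9×10⁻⁴ × 0.53 = 0.08056 m
A total: 0.17856 m
B 0–260 m: 2×10⁻⁴ × 260 × 0.16 = 0.00832 m
B 260–520 m: 260 × 1.3×10⁻⁴ × 0.47 = 0.015886 m
B total: 0.024206 m
Difference: 0.17856 − 0.024206 = 0.154354 m

A: 0.18 m; B: 0.024 m; difference 0.15 m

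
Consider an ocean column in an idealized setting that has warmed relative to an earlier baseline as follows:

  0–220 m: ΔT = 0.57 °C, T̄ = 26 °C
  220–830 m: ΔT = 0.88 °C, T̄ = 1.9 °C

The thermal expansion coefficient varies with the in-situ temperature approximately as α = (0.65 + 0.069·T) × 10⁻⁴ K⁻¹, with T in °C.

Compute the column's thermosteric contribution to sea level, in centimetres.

Layer 1: α = (0.65 + 0.069×26)×10⁻⁴ = 2.444×10⁻⁴ K⁻¹
Layer 2: α = (0.65 + 0.069×1.9)×10⁻⁴ = 0.7811×10⁻⁴ K⁻¹
0–220 m: 0.57 × 220 × 2.444×10⁻⁴ = 0.03064776 m
Layer 2: 0.88 × 610 × 0.7811×10⁻⁴ = 0.041929448 m
Δh = 0.03064776 + 0.041929448 = 0.072577208 m ≈ 7.26 cm

7.26 cm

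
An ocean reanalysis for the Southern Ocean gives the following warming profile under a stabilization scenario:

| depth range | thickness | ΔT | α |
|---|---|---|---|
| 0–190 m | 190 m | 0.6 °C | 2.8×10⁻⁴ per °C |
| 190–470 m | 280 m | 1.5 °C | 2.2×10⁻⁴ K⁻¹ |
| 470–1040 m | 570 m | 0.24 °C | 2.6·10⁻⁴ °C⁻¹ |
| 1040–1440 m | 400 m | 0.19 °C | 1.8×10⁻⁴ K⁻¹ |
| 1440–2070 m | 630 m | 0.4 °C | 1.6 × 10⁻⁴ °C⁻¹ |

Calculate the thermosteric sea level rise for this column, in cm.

21.4 cm

Layer 1: 0.6 × 2.8×10⁻⁴ × 190 = 0.03192 m
Layer 2: 280 × 2.2×10⁻⁴ × 1.5 = 0.09240 m
Layer 3: 0.24 × 2.6×10⁻⁴ × 570 = 0.035568 m
1.8×10⁻⁴ × 0.19 × 400 = 0.01368 m
Layer 5: 1.6×10⁻⁴ × 630 × 0.4 = 0.04032 m
Δh = 0.03192 + 0.09240 + 0.035568 + 0.01368 + 0.04032 = 0.213888 m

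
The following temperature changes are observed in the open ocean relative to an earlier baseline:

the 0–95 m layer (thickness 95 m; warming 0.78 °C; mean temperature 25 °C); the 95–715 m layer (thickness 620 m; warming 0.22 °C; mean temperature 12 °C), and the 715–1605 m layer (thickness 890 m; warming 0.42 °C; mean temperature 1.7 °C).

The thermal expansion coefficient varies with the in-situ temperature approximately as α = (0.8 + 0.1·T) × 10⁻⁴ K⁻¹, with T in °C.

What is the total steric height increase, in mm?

88.0 mm of thermosteric rise

Layer 1: α = (0.8 + 0.1×25)×10⁻⁴ = 3.3×10⁻⁴ K⁻¹
Layer 2: α = (0.8 + 0.1×12)×10⁻⁴ = 2×10⁻⁴ K⁻¹
Layer 3: α = (0.8 + 0.1×1.7)×10⁻⁴ = 0.97×10⁻⁴ K⁻¹
Layer 1: 3.3×10⁻⁴ × 0.78 × 95 = 0.024453 m
95–715 m: 2×10⁻⁴ × 620 × 0.22 = 0.02728 m
0.97×10⁻⁴ × 0.42 × 890 = 0.0362586 m
Δh = 0.024453 + 0.02728 + 0.0362586 = 0.0879916 m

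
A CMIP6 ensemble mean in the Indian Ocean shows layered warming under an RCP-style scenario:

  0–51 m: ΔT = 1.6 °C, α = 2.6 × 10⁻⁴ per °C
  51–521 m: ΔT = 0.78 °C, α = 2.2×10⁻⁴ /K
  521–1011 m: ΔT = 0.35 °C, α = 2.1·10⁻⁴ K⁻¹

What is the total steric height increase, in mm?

138 mm

Layer 1: 51 × 1.6 × 2.6×10⁻⁴ = 0.021216 m
51–521 m: 2.2×10⁻⁴ × 470 × 0.78 = 0.080652 m
Layer 3: 490 × 2.1×10⁻⁴ × 0.35 = 0.036015 m
Δh = 0.021216 + 0.080652 + 0.036015 = 0.137883 m ≈ 138 mm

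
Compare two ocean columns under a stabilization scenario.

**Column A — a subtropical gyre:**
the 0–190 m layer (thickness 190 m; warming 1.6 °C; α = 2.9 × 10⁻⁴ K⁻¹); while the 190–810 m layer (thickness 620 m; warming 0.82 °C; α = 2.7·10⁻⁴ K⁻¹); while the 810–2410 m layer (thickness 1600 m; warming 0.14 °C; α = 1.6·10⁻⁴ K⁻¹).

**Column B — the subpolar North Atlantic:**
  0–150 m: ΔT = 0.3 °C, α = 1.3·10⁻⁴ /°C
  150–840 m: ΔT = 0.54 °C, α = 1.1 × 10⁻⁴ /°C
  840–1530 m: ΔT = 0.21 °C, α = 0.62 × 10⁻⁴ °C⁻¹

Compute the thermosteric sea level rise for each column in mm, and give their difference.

A Layer 1: 2.9×10⁻⁴ × 1.6 × 190 = 0.08816 m
A 620 × 2.7×10⁻⁴ × 0.82 = 0.137268 m
A 1.6×10⁻⁴ × 1600 × 0.14 = 0.03584 m
A total: 0.261268 m
B 150 × 0.3 × 1.3×10⁻⁴ = 0.00585 m
B Layer 2: 690 × 1.1×10⁻⁴ × 0.54 = 0.040986 m
B 840–1530 m: 0.62×10⁻⁴ × 690 × 0.21 = 0.0089838 m
B total: 0.0558198 m
Difference: 0.261268 − 0.0558198 = 0.2054482 m

Δh_A ≈ 261 mm, Δh_B ≈ 55.8 mm; difference ≈ 205 mm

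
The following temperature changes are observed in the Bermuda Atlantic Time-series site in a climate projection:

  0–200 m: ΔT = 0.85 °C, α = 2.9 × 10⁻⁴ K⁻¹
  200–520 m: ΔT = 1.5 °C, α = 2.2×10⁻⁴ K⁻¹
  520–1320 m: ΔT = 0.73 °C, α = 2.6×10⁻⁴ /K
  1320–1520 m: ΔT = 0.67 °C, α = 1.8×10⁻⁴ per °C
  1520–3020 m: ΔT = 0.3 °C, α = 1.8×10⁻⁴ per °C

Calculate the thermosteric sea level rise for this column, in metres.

0.412 m of thermosteric rise

Layer 1: 0.85 × 2.9×10⁻⁴ × 200 = 0.04930 m
320 × 1.5 × 2.2×10⁻⁴ = 0.10560 m
800 × 2.6×10⁻⁴ × 0.73 = 0.15184 m
1320–1520 m: 1.8×10⁻⁴ × 200 × 0.67 = 0.02412 m
1520–3020 m: 0.3 × 1500 × 1.8×10⁻⁴ = 0.08100 m
Δh = 0.04930 + 0.10560 + 0.15184 + 0.02412 + 0.08100 = 0.41186 m ≈ 0.412 m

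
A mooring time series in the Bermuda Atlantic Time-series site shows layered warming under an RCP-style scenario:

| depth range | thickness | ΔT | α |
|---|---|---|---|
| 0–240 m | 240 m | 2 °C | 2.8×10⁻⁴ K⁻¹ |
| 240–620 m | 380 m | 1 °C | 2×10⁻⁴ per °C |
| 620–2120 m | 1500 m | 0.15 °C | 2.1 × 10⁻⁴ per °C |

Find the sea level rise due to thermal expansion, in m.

about 0.258 m

Layer 1: 2 × 2.8×10⁻⁴ × 240 = 0.13440 m
240–620 m: 1 × 2×10⁻⁴ × 380 = 0.07600 m
620–2120 m: 2.1×10⁻⁴ × 1500 × 0.15 = 0.04725 m
Δh = 0.13440 + 0.07600 + 0.04725 = 0.25765 m ≈ 0.258 m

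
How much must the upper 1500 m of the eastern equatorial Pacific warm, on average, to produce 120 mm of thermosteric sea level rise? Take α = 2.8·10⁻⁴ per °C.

about 0.286 K

ΔT = Δh/(αH) = 0.12 / (2.8×10⁻⁴ × 1500) ≈ 0.2857 K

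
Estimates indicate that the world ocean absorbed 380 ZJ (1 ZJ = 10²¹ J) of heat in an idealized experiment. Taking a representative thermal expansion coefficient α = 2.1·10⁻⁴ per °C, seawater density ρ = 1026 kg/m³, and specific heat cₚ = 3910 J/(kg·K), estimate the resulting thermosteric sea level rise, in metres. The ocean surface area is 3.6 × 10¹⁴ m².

about 0.0553 m

Per unit area: Q = 380×10²¹ / (3.6×10¹⁴) ≈ 1.056×10⁹ J/m²
Δh = αQ/(ρcₚ) = 2.1×10⁻⁴ × 1.056×10⁹ / (1026 × 3910) ≈ 0.055279 m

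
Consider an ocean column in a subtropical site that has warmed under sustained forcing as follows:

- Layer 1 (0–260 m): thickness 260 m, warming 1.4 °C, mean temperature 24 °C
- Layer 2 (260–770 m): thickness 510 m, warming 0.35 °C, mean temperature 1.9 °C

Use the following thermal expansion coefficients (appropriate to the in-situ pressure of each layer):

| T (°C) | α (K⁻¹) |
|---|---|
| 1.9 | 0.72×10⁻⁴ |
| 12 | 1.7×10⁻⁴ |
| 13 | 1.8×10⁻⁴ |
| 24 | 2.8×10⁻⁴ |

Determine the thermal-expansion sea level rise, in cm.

Layer 1 at 24 °C → α = 2.8×10⁻⁴ K⁻¹
Layer 2 at 1.9 °C → α = 0.72×10⁻⁴ K⁻¹
1.4 × 260 × 2.8×10⁻⁴ = 0.10192 m
0.72×10⁻⁴ × 0.35 × 510 = 0.012852 m
Δh = 0.10192 + 0.012852 = 0.114772 m ≈ 11.5 cm

Δh ≈ 11.5 cm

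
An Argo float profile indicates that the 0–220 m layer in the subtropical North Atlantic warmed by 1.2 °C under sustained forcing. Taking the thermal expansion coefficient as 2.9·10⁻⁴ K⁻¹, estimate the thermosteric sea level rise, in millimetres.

Δh = αΔT·H = 2.9×10⁻⁴ × 1.2 × 220 = 0.07656 m

Δh ≈ 76.6 mm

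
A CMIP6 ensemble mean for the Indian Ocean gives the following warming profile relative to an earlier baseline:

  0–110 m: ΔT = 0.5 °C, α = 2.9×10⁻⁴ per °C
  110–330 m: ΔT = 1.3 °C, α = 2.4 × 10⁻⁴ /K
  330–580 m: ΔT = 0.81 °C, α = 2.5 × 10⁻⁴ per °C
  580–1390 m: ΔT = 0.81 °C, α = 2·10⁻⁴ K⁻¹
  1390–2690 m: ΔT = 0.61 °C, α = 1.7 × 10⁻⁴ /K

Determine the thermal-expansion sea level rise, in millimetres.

about 400 mm

2.9×10⁻⁴ × 0.5 × 110 = 0.01595 m
110–330 m: 220 × 2.4×10⁻⁴ × 1.3 = 0.06864 m
Layer 3: 0.81 × 2.5×10⁻⁴ × 250 = 0.050625 m
580–1390 m: 810 × 0.81 × 2×10⁻⁴ = 0.13122 m
1300 × 1.7×10⁻⁴ × 0.61 = 0.13481 m
Δh = 0.01595 + 0.06864 + 0.050625 + 0.13122 + 0.13481 = 0.401245 m ≈ 400 mm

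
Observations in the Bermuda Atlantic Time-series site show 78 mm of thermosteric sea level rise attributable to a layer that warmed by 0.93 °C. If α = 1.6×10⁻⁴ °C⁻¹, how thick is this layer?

H = Δh/(αΔT) = 0.078 / (1.6×10⁻⁴ × 0.93) ≈ 524.2 m

H ≈ 520 m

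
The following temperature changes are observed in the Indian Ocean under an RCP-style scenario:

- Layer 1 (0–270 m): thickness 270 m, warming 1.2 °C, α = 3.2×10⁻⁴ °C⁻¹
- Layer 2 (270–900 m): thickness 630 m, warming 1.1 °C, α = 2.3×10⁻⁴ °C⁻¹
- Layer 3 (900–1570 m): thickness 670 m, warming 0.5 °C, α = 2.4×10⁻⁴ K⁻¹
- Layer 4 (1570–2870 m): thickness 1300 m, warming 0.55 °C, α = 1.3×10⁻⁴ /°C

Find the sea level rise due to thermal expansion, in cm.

44 cm of thermosteric rise

1.2 × 270 × 3.2×10⁻⁴ = 0.10368 m
Layer 2: 2.3×10⁻⁴ × 1.1 × 630 = 0.15939 m
Layer 3: 670 × 2.4×10⁻⁴ × 0.5 = 0.08040 m
1.3×10⁻⁴ × 0.55 × 1300 = 0.09295 m
Δh = 0.10368 + 0.15939 + 0.08040 + 0.09295 = 0.43642 m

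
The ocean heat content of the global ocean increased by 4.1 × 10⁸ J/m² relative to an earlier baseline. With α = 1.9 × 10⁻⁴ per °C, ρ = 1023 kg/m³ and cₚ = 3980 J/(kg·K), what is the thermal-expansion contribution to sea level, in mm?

Δh = αQ/(ρcₚ) = 1.9×10⁻⁴ × 4.1×10⁸ / (1023 × 3980) ≈ 0.019133 m

Δh ≈ 19.1 mm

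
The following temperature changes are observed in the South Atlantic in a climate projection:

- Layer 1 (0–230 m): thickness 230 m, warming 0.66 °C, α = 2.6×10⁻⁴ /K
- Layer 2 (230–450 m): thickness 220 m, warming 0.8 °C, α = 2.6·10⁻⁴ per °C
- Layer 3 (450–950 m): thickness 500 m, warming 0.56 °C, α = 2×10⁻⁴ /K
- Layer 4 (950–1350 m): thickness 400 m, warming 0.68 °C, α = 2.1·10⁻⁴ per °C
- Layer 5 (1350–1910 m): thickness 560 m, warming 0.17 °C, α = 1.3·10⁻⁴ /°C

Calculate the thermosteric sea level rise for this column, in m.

0.211 m

0–230 m: 0.66 × 230 × 2.6×10⁻⁴ = 0.039468 m
Layer 2: 220 × 2.6×10⁻⁴ × 0.8 = 0.04576 m
Layer 3: 500 × 2×10⁻⁴ × 0.56 = 0.05600 m
950–1350 m: 2.1×10⁻⁴ × 400 × 0.68 = 0.05712 m
1350–1910 m: 0.17 × 1.3×10⁻⁴ × 560 = 0.012376 m
Δh = 0.039468 + 0.04576 + 0.05600 + 0.05712 + 0.012376 = 0.210724 m ≈ 0.211 m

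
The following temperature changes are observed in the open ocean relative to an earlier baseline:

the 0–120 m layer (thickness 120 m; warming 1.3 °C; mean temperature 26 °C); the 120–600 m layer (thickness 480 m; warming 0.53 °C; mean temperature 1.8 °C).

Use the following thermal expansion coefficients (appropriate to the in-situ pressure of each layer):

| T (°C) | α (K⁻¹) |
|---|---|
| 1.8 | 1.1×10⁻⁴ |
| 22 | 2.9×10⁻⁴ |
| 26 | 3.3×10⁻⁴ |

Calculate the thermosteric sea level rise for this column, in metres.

Δh ≈ 0.079 m

Layer 1 at 26 °C → α = 3.3×10⁻⁴ K⁻¹
Layer 2 at 1.8 °C → α = 1.1×10⁻⁴ K⁻¹
0–120 m: 3.3×10⁻⁴ × 120 × 1.3 = 0.05148 m
Layer 2: 1.1×10⁻⁴ × 480 × 0.53 = 0.027984 m
Δh = 0.05148 + 0.027984 = 0.079464 m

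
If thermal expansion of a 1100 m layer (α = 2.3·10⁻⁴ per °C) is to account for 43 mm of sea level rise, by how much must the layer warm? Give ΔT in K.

ΔT = Δh/(αH) = 0.043 / (2.3×10⁻⁴ × 1100) ≈ 0.1700 K

ΔT ≈ 0.170 K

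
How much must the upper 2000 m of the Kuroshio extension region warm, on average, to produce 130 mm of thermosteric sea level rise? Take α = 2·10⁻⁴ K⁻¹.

ΔT = Δh/(αH) = 0.13 / (2×10⁻⁴ × 2000) = 0.3250 °C

about 0.325 °C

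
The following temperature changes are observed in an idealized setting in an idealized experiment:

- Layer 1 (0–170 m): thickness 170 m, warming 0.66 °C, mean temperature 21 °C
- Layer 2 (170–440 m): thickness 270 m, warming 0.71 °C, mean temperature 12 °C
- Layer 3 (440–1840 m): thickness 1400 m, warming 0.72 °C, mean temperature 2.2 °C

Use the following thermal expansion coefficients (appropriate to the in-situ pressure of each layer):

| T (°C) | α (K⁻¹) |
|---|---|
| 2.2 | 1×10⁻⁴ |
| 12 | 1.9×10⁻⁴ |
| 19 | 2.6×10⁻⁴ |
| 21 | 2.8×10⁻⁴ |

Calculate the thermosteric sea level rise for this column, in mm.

Layer 1 at 21 °C → α = 2.8×10⁻⁴ K⁻¹
Layer 2 at 12 °C → α = 1.9×10⁻⁴ K⁻¹
Layer 3 at 2.2 °C → α = 1×10⁻⁴ K⁻¹
Layer 1: 170 × 0.66 × 2.8×10⁻⁴ = 0.031416 m
270 × 1.9×10⁻⁴ × 0.71 = 0.036423 m
1×10⁻⁴ × 0.72 × 1400 = 0.10080 m
Δh = 0.031416 + 0.036423 + 0.10080 = 0.168639 m ≈ 169 mm

Δh = 169 mm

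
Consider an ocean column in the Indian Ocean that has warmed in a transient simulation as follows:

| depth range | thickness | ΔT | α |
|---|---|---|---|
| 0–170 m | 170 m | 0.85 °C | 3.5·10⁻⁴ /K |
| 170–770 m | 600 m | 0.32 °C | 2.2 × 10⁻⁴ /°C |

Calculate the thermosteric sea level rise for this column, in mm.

93 mm

0–170 m: 3.5×10⁻⁴ × 170 × 0.85 = 0.050575 m
Layer 2: 0.32 × 2.2×10⁻⁴ × 600 = 0.04224 m
Δh = 0.050575 + 0.04224 = 0.092815 m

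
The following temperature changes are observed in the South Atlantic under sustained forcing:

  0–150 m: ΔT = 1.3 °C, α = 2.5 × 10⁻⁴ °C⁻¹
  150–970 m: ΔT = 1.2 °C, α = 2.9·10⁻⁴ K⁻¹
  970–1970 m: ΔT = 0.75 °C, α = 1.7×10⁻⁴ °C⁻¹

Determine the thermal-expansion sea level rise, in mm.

460 mm

2.5×10⁻⁴ × 1.3 × 150 = 0.04875 m
820 × 2.9×10⁻⁴ × 1.2 = 0.28536 m
1000 × 1.7×10⁻⁴ × 0.75 = 0.12750 m
Δh = 0.04875 + 0.28536 + 0.12750 = 0.46161 m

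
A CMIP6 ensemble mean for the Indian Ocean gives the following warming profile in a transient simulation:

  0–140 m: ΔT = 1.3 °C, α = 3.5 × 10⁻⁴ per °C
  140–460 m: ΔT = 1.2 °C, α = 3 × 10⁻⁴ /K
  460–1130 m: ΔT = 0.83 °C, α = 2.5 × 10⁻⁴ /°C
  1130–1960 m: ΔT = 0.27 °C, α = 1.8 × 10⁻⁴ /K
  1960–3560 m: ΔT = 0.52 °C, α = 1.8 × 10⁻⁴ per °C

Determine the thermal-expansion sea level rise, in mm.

Δh ≈ 508 mm

140 × 1.3 × 3.5×10⁻⁴ = 0.06370 m
140–460 m: 1.2 × 3×10⁻⁴ × 320 = 0.11520 m
Layer 3: 2.5×10⁻⁴ × 670 × 0.83 = 0.139025 m
1130–1960 m: 0.27 × 1.8×10⁻⁴ × 830 = 0.040338 m
1960–3560 m: 1.8×10⁻⁴ × 0.52 × 1600 = 0.14976 m
Δh = 0.06370 + 0.11520 + 0.139025 + 0.040338 + 0.14976 = 0.508023 m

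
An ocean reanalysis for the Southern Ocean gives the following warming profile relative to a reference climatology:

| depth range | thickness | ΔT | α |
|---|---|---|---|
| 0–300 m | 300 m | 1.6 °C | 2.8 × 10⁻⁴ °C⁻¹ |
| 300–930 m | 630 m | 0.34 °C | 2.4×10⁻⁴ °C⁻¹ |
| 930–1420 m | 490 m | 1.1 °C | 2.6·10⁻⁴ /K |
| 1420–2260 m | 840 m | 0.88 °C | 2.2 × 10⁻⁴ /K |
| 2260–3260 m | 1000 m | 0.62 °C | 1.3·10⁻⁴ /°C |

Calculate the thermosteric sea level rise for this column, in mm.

Δh ≈ 569 mm

Layer 1: 2.8×10⁻⁴ × 1.6 × 300 = 0.13440 m
300–930 m: 0.34 × 630 × 2.4×10⁻⁴ = 0.051408 m
Layer 3: 2.6×10⁻⁴ × 490 × 1.1 = 0.14014 m
1420–2260 m: 840 × 0.88 × 2.2×10⁻⁴ = 0.162624 m
0.62 × 1.3×10⁻⁴ × 1000 = 0.08060 m
Δh = 0.13440 + 0.051408 + 0.14014 + 0.162624 + 0.08060 = 0.569172 m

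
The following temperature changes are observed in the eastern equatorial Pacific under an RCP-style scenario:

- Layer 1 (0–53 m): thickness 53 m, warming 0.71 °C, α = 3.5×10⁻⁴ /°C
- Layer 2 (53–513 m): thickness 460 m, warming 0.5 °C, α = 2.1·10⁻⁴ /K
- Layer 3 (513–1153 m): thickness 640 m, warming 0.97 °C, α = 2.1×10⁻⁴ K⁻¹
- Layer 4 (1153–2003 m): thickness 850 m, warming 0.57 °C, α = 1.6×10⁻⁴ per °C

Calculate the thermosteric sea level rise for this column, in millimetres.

Δh = 269 mm

Layer 1: 0.71 × 3.5×10⁻⁴ × 53 = 0.0131705 m
53–513 m: 2.1×10⁻⁴ × 0.5 × 460 = 0.04830 m
2.1×10⁻⁴ × 640 × 0.97 = 0.130368 m
1153–2003 m: 850 × 1.6×10⁻⁴ × 0.57 = 0.07752 m
Δh = 0.0131705 + 0.04830 + 0.130368 + 0.07752 = 0.2693585 m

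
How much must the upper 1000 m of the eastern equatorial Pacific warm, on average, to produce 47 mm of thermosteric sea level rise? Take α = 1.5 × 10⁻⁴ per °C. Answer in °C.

ΔT = Δh/(αH) = 0.047 / (1.5×10⁻⁴ × 1000) ≈ 0.3133 °C

0.313 °C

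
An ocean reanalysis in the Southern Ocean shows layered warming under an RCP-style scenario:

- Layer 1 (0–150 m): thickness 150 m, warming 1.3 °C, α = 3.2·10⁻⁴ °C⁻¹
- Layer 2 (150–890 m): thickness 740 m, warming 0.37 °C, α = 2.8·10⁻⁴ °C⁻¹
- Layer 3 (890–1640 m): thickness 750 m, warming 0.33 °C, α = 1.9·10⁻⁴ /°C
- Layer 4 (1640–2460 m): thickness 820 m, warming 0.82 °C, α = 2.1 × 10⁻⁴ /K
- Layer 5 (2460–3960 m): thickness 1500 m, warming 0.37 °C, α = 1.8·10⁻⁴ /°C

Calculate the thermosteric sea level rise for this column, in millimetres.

427 mm of thermosteric rise

0–150 m: 3.2×10⁻⁴ × 1.3 × 150 = 0.06240 m
Layer 2: 2.8×10⁻⁴ × 740 × 0.37 = 0.076664 m
890–1640 m: 1.9×10⁻⁴ × 0.33 × 750 = 0.047025 m
0.82 × 2.1×10⁻⁴ × 820 = 0.141204 m
Layer 5: 1.8×10⁻⁴ × 1500 × 0.37 = 0.09990 m
Δh = 0.06240 + 0.076664 + 0.047025 + 0.141204 + 0.09990 = 0.427193 m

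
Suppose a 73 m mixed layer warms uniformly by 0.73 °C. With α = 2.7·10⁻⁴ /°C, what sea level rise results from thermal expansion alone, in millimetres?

Δh = αΔT·H = 2.7×10⁻⁴ × 0.73 × 73 = 0.0143883 m

Δh ≈ 14.4 mm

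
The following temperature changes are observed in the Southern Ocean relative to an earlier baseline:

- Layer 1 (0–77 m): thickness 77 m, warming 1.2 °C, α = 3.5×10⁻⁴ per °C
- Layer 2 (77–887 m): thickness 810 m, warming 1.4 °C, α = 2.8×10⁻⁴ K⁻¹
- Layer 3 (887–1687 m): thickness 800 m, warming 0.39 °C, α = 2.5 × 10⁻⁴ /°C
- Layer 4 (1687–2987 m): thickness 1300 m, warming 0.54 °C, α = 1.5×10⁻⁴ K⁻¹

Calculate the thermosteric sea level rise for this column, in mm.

Layer 1: 3.5×10⁻⁴ × 77 × 1.2 = 0.03234 m
2.8×10⁻⁴ × 810 × 1.4 = 0.31752 m
Layer 3: 0.39 × 800 × 2.5×10⁻⁴ = 0.07800 m
Layer 4: 0.54 × 1.5×10⁻⁴ × 1300 = 0.10530 m
Δh = 0.03234 + 0.31752 + 0.07800 + 0.10530 = 0.53316 m

530 mm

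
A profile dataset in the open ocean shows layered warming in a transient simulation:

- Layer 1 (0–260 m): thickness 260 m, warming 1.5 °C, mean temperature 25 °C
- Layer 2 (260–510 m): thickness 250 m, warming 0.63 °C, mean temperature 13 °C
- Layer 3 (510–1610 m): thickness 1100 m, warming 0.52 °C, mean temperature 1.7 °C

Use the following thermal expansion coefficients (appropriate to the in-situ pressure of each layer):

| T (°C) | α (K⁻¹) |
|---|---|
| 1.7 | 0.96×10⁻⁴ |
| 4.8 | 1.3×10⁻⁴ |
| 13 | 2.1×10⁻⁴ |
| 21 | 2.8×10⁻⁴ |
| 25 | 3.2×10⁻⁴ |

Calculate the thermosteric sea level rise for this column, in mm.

Layer 1 at 25 °C → α = 3.2×10⁻⁴ K⁻¹
Layer 2 at 13 °C → α = 2.1×10⁻⁴ K⁻¹
Layer 3 at 1.7 °C → α = 0.96×10⁻⁴ K⁻¹
3.2×10⁻⁴ × 260 × 1.5 = 0.12480 m
260–510 m: 2.1×10⁻⁴ × 0.63 × 250 = 0.033075 m
0.96×10⁻⁴ × 0.52 × 1100 = 0.054912 m
Δh = 0.12480 + 0.033075 + 0.054912 = 0.212787 m ≈ 213 mm

213 mm of thermosteric rise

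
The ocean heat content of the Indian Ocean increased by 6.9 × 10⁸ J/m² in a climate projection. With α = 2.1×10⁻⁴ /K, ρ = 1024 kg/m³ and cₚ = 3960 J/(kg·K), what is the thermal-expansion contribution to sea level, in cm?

Δh = αQ/(ρcₚ) = 2.1×10⁻⁴ × 6.9×10⁸ / (1024 × 3960) ≈ 0.035733 m

about 3.57 cm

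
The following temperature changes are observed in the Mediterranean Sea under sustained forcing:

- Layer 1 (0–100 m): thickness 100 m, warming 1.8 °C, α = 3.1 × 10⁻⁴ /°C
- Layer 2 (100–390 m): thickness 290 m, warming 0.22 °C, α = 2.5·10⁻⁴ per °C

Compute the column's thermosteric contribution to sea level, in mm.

Layer 1: 3.1×10⁻⁴ × 1.8 × 100 = 0.05580 m
2.5×10⁻⁴ × 290 × 0.22 = 0.01595 m
Δh = 0.05580 + 0.01595 = 0.07175 m ≈ 71.8 mm

71.8 mm of thermosteric rise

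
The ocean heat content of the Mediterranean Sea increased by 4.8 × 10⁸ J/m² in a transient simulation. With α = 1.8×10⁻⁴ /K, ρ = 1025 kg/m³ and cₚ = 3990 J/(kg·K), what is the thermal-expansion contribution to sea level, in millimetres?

21 mm

Δh = αQ/(ρcₚ) = 1.8×10⁻⁴ × 4.8×10⁸ / (1025 × 3990) ≈ 0.021126 m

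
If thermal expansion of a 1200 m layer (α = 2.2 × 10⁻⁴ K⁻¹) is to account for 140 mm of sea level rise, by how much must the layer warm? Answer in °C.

ΔT ≈ 0.530 °C

ΔT = Δh/(αH) = 0.14 / (2.2×10⁻⁴ × 1200) ≈ 0.5303 °C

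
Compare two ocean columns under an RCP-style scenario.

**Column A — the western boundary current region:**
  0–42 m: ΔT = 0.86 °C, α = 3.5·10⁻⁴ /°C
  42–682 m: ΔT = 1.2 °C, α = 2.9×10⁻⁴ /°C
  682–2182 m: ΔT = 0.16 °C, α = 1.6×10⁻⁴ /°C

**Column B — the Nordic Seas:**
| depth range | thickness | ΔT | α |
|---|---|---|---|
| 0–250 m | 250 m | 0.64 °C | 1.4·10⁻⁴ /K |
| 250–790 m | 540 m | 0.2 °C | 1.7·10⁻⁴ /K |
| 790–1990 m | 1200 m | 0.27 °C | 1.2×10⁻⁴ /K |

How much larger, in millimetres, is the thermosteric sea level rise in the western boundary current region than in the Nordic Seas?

190 mm larger

A 0–42 m: 42 × 3.5×10⁻⁴ × 0.86 = 0.012642 m
A Layer 2: 1.2 × 640 × 2.9×10⁻⁴ = 0.22272 m
A 682–2182 m: 1500 × 1.6×10⁻⁴ × 0.16 = 0.03840 m
A total: 0.273762 m
B 1.4×10⁻⁴ × 250 × 0.64 = 0.02240 m
B 0.2 × 540 × 1.7×10⁻⁴ = 0.01836 m
B 1200 × 1.2×10⁻⁴ × 0.27 = 0.03888 m
B total: 0.07964 m
Difference: 0.273762 − 0.07964 = 0.194122 m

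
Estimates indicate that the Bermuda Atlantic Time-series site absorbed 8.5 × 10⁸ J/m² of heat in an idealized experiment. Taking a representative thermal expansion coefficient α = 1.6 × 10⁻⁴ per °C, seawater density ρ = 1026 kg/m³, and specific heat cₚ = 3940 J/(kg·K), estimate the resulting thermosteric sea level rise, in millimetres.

33.6 mm of thermosteric rise

Δh = αQ/(ρcₚ) = 1.6×10⁻⁴ × 8.5×10⁸ / (1026 × 3940) ≈ 0.033643 m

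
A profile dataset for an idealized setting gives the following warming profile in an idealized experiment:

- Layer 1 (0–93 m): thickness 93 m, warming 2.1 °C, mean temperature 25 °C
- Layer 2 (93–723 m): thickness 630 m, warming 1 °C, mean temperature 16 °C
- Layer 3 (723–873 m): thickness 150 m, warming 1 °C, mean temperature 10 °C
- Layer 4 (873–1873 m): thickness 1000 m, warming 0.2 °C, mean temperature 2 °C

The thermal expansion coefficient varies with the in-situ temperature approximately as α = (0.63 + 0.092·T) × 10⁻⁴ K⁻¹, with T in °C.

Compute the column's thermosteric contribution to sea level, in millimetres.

Layer 1: α = (0.63 + 0.092×25)×10⁻⁴ = 2.93×10⁻⁴ K⁻¹
Layer 2: α = (0.63 + 0.092×16)×10⁻⁴ = 2.102×10⁻⁴ K⁻¹
Layer 3: α = (0.63 + 0.092×10)×10⁻⁴ = 1.55×10⁻⁴ K⁻¹
Layer 4: α = (0.63 + 0.092×2)×10⁻⁴ = 0.814×10⁻⁴ K⁻¹
2.93×10⁻⁴ × 2.1 × 93 = 0.0572229 m
1 × 2.102×10⁻⁴ × 630 = 0.132426 m
723–873 m: 150 × 1 × 1.55×10⁻⁴ = 0.02325 m
0.814×10⁻⁴ × 0.2 × 1000 = 0.01628 m
Δh = 0.0572229 + 0.132426 + 0.02325 + 0.01628 = 0.2291789 m ≈ 229 mm

229 mm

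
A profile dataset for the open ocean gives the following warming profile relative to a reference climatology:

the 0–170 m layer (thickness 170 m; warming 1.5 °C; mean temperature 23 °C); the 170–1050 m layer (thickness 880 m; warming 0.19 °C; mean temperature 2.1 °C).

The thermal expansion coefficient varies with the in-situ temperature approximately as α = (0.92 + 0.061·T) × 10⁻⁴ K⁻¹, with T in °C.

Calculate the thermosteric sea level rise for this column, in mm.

Layer 1: α = (0.92 + 0.061×23)×10⁻⁴ = 2.323×10⁻⁴ K⁻¹
Layer 2: α = (0.92 + 0.061×2.1)×10⁻⁴ = 1.0481×10⁻⁴ K⁻¹
Layer 1: 170 × 2.323×10⁻⁴ × 1.5 = 0.0592365 m
170–1050 m: 880 × 1.0481×10⁻⁴ × 0.19 = 0.017524232 m
Δh = 0.0592365 + 0.017524232 = 0.076760732 m

76.8 mm of thermosteric rise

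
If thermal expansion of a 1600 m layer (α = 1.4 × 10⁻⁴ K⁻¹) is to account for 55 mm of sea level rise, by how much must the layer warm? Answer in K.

ΔT = Δh/(αH) = 0.055 / (1.4×10⁻⁴ × 1600) ≈ 0.2455 K

ΔT ≈ 0.25 K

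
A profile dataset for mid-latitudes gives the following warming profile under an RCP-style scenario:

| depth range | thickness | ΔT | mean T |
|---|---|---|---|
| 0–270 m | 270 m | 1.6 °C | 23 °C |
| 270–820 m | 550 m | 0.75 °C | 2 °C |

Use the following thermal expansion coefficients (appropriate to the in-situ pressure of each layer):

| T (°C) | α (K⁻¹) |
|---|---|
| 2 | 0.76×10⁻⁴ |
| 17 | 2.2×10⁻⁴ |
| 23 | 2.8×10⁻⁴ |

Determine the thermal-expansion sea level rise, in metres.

Layer 1 at 23 °C → α = 2.8×10⁻⁴ K⁻¹
Layer 2 at 2 °C → α = 0.76×10⁻⁴ K⁻¹
0–270 m: 1.6 × 2.8×10⁻⁴ × 270 = 0.12096 m
550 × 0.76×10⁻⁴ × 0.75 = 0.03135 m
Δh = 0.12096 + 0.03135 = 0.15231 m ≈ 0.152 m

0.152 m of thermosteric rise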